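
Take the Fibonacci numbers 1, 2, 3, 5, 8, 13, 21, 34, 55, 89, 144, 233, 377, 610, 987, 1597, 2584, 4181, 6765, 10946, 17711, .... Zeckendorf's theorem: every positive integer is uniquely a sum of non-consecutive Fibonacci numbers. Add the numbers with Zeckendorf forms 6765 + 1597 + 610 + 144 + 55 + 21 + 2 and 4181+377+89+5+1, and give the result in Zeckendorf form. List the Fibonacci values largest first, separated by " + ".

The two numbers are 9194 and 4653, so their sum is 13847.
Repeatedly subtract the largest Fibonacci number that fits:
largest Fibonacci ≤ 13847 is 10946; 13847 − 10946 = 2901
largest Fibonacci ≤ 2901 is 2584; 2901 − 2584 = 317
largest Fibonacci ≤ 317 is 233; 317 − 233 = 84
largest Fibonacci ≤ 84 is 55; 84 − 55 = 29
largest Fibonacci ≤ 29 is 21; 29 − 21 = 8
largest Fibonacci ≤ 8 is 8; 8 − 8 = 0

10946 + 2584 + 233 + 55 + 21 + 8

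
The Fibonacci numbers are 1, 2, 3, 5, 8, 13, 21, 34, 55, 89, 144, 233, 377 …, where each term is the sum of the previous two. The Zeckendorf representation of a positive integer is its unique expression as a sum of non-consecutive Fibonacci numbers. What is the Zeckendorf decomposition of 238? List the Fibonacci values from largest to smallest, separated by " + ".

238 − 233 = 5
5 − 5 = 0
So 238 = 233 + 5, with no two terms consecutive in the sequence.

233 + 5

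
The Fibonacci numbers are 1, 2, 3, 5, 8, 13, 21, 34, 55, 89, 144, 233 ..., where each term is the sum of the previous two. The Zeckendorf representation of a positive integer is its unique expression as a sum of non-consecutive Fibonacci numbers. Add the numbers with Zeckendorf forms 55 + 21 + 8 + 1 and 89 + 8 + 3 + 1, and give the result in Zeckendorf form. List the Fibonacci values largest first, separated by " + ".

The two numbers are 85 and 101, so their sum is 186.
Greedy algorithm:
take 144 (≤ 186); 186 − 144 = 42
take 34 (≤ 42); 42 − 34 = 8
take 8 (≤ 8); 8 − 8 = 0

144 + 34 + 8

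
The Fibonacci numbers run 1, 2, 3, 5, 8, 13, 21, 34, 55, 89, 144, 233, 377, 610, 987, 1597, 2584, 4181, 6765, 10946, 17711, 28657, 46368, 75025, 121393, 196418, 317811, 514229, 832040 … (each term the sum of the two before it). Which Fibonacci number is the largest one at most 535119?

514229

514229 ≤ 535119 < 832040, so the largest Fibonacci number not exceeding 535119 is 514229.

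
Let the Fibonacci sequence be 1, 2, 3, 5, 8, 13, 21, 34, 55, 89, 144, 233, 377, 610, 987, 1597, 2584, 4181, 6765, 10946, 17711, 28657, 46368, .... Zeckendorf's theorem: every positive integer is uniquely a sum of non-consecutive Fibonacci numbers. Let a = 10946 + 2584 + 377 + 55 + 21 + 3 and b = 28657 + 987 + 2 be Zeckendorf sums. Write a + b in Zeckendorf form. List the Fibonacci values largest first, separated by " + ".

28657 + 10946 + 2584 + 987 + 377 + 55 + 21 + 5

The two numbers are 13986 and 29646, so their sum is 43632.
take 28657 (≤ 43632); 43632 − 28657 = 14975
take 10946 (≤ 14975); 14975 − 10946 = 4029
take 2584 (≤ 4029); 4029 − 2584 = 1445
take 987 (≤ 1445); 1445 − 987 = 458
take 377 (≤ 458); 458 − 377 = 81
take 55 (≤ 81); 81 − 55 = 26
take 21 (≤ 26); 26 − 21 = 5
take 5 (≤ 5); 5 − 5 = 0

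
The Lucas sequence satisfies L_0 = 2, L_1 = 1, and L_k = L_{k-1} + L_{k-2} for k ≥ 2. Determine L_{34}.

Iterating the recurrence up to L_{26} = 271443 and L_{25} = 167761:
L_{27} = L_{26} + L_{25} = 271443 + 167761 = 439204
L_{28} = L_{27} + L_{26} = 439204 + 271443 = 710647
L_{29} = L_{28} + L_{27} = 710647 + 439204 = 1149851
L_{30} = L_{29} + L_{28} = 1149851 + 710647 = 1860498
L_{31} = L_{30} + L_{29} = 1860498 + 1149851 = 3010349
L_{32} = L_{31} + L_{30} = 3010349 + 1860498 = 4870847
L_{33} = L_{32} + L_{31} = 4870847 + 3010349 = 7881196
L_{34} = L_{33} + L_{32} = 7881196 + 4870847 = 12752043

12752043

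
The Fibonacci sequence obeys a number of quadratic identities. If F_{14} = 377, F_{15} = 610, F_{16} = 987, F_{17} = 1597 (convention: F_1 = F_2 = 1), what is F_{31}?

1346269

By the addition formula F_{m+n} = F_m F_{n+1} + F_{m−1} F_n with m=17, n=14: F_{31} = 1597·610 + 987·377 = 974170 + 372099 = 1346269.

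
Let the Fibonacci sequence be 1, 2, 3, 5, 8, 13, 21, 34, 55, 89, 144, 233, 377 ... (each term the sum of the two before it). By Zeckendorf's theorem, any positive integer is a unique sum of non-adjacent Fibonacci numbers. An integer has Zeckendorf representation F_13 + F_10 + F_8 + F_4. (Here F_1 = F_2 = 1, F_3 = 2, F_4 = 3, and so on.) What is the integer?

F_13 + F_10 + F_8 + F_4 = 233 + 55 + 21 + 3 = 312.

312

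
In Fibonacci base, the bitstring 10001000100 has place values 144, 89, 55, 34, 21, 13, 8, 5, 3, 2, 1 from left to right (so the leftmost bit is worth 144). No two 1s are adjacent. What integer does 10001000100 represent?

168

Summing the place values of the 1 bits: 144 + 21 + 3 = 168.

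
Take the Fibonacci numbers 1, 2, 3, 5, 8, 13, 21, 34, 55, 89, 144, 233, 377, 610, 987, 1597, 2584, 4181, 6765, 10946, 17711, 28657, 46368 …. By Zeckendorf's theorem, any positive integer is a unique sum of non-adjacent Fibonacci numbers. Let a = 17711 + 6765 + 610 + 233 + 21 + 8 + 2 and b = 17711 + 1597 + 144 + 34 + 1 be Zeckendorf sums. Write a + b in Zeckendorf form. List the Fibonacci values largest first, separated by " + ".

28657 + 10946 + 4181 + 987 + 55 + 8 + 3

The two numbers are 25350 and 19487, so their sum is 44837.
Greedily peel off the largest Fibonacci term at each step:
subtract 28657 from 44837: 16180 remains
subtract 10946 from 16180: 5234 remains
subtract 4181 from 5234: 1053 remains
subtract 987 from 1053: 66 remains
subtract 55 from 66: 11 remains
subtract 8 from 11: 3 remains
subtract 3 from 3: 0 remains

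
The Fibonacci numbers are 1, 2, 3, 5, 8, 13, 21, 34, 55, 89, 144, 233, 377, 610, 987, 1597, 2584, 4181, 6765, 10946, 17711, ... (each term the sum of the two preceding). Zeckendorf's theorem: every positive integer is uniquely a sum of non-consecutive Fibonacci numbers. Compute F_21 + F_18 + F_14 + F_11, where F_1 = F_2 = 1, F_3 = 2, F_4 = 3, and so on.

13996

F_21 + F_18 + F_14 + F_11 = 10946 + 2584 + 377 + 89 = 13996.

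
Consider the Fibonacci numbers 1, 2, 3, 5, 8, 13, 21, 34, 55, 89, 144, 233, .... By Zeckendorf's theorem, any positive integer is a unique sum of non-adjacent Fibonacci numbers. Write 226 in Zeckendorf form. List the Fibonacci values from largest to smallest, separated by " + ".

Greedy algorithm:
largest Fibonacci ≤ 226 is 144; 226 − 144 = 82
largest Fibonacci ≤ 82 is 55; 82 − 55 = 27
largest Fibonacci ≤ 27 is 21; 27 − 21 = 6
largest Fibonacci ≤ 6 is 5; 6 − 5 = 1
largest Fibonacci ≤ 1 is 1; 1 − 1 = 0
So 226 = 144 + 55 + 21 + 5 + 1, with no two terms consecutive in the sequence.

144 + 55 + 21 + 5 + 1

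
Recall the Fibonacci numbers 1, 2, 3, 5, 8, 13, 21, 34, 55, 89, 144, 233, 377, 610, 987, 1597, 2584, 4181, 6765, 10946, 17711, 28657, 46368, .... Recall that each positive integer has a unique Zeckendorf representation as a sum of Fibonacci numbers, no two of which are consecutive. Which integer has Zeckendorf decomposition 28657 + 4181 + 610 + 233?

28657 + 4181 + 610 + 233 = 33681.

33681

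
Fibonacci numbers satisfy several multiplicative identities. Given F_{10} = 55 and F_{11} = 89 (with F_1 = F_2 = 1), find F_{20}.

6765

By the doubling identity F_{2k} = F_k(2F_{k+1} − F_k): F_{20} = 55·(2·89 − 55) = 55·123 = 6765.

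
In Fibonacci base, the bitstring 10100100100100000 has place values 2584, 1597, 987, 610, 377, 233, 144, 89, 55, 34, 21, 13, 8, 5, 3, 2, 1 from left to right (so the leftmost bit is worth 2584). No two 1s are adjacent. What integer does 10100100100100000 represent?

Summing the place values of the 1 bits: 2584 + 987 + 233 + 55 + 13 = 3872.

3872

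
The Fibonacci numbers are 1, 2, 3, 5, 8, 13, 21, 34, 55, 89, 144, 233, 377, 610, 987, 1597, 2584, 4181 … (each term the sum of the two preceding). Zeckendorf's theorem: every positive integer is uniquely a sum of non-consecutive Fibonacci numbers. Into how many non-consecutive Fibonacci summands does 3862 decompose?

5

Repeatedly subtract the largest Fibonacci number that fits:
3862: greatest Fibonacci not exceeding it is 2584, leaving 1278
1278: greatest Fibonacci not exceeding it is 987, leaving 291
291: greatest Fibonacci not exceeding it is 233, leaving 58
58: greatest Fibonacci not exceeding it is 55, leaving 3
3: greatest Fibonacci not exceeding it is 3, leaving 0
3862 = 2584 + 987 + 233 + 55 + 3, which has 5 terms.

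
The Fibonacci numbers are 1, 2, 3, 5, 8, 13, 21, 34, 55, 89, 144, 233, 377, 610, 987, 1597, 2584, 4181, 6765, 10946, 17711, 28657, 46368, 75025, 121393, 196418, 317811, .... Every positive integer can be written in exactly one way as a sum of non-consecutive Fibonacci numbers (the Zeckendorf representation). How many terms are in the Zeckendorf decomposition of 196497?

4

Greedy algorithm:
196418 ≤ 196497 < 317811, so take 196418; remainder 79
55 ≤ 79 < 89, so take 55; remainder 24
21 ≤ 24 < 34, so take 21; remainder 3
3 ≤ 3 < 5, so take 3; remainder 0
196497 = 196418 + 55 + 21 + 3, which has 4 terms.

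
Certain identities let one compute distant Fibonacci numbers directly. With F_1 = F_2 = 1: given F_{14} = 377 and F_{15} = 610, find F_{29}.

By F_{2k+1} = F_k² + F_{k+1}²: F_{29} = 377² + 610² = 142129 + 372100 = 514229.

514229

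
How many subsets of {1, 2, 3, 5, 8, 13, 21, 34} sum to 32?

Each representation comes from the Zeckendorf form by replacing some F_k with F_{k−1} + F_{k−2} where possible.
32 = 21+8+3 = 21+8+2+1 = 21+5+3+2+1 = 13+8+5+3+2+1 — 4 representations.

4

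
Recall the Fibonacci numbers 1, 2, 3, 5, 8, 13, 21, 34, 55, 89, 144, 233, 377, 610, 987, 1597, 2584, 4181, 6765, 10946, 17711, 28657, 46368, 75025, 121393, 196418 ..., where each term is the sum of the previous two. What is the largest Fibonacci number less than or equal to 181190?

121393 ≤ 181190 < 196418, so the largest Fibonacci number not exceeding 181190 is 121393.

121393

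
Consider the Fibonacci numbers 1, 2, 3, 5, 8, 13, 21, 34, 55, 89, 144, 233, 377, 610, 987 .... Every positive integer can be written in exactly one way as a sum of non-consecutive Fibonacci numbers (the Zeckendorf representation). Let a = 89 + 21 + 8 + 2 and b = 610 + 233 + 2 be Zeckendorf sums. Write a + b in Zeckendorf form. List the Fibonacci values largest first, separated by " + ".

610 + 233 + 89 + 21 + 8 + 3 + 1

The two numbers are 120 and 845, so their sum is 965.
965: greatest Fibonacci not exceeding it is 610, leaving 355
355: greatest Fibonacci not exceeding it is 233, leaving 122
122: greatest Fibonacci not exceeding it is 89, leaving 33
33: greatest Fibonacci not exceeding it is 21, leaving 12
12: greatest Fibonacci not exceeding it is 8, leaving 4
4: greatest Fibonacci not exceeding it is 3, leaving 1
1: greatest Fibonacci not exceeding it is 1, leaving 0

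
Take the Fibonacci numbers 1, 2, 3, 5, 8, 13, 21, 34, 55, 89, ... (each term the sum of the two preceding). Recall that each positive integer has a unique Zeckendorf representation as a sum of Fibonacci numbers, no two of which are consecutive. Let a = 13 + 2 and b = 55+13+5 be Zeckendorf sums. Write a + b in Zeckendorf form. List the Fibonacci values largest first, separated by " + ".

The two numbers are 15 and 73, so their sum is 88.
Repeatedly subtract the largest Fibonacci number that fits:
88 − 55 = 33
33 − 21 = 12
12 − 8 = 4
4 − 3 = 1
1 − 1 = 0

55 + 21 + 8 + 3 + 1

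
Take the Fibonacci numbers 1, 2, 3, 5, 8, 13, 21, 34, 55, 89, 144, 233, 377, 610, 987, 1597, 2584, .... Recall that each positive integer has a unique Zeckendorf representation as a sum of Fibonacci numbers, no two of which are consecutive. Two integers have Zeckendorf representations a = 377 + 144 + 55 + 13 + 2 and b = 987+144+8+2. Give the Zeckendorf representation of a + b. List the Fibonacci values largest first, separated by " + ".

1597 + 89 + 34 + 8 + 3 + 1

The two numbers are 591 and 1141, so their sum is 1732.
1732 − 1597 = 135
135 − 89 = 46
46 − 34 = 12
12 − 8 = 4
4 − 3 = 1
1 − 1 = 0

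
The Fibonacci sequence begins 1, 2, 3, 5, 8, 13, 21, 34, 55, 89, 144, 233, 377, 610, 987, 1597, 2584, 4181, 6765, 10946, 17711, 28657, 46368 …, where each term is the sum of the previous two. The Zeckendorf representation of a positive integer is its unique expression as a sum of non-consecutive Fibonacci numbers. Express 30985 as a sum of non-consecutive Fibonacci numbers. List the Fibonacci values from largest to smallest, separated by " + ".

subtract 28657 from 30985: 2328 remains
subtract 1597 from 2328: 731 remains
subtract 610 from 731: 121 remains
subtract 89 from 121: 32 remains
subtract 21 from 32: 11 remains
subtract 8 from 11: 3 remains
subtract 3 from 3: 0 remains
So 30985 = 28657 + 1597 + 610 + 89 + 21 + 8 + 3, with no two terms consecutive in the sequence.

28657 + 1597 + 610 + 89 + 21 + 8 + 3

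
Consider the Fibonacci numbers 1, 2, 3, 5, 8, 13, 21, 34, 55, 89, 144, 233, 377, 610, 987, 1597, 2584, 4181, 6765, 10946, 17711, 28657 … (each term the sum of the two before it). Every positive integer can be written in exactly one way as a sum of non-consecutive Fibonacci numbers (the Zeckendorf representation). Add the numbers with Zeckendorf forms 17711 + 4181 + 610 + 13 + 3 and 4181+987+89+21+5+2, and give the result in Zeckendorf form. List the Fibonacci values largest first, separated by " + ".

17711 + 6765 + 2584 + 610 + 89 + 34 + 8 + 2

The two numbers are 22518 and 5285, so their sum is 27803.
take 17711 (≤ 27803); 27803 − 17711 = 10092
take 6765 (≤ 10092); 10092 − 6765 = 3327
take 2584 (≤ 3327); 3327 − 2584 = 743
take 610 (≤ 743); 743 − 610 = 133
take 89 (≤ 133); 133 − 89 = 44
take 34 (≤ 44); 44 − 34 = 10
take 8 (≤ 10); 10 − 8 = 2
take 2 (≤ 2); 2 − 2 = 0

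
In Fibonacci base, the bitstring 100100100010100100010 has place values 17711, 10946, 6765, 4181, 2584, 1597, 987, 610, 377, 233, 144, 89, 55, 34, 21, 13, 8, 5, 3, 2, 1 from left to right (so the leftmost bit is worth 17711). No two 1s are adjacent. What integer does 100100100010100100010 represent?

Summing the place values of the 1 bits: 17711 + 4181 + 987 + 144 + 55 + 13 + 2 = 23093.

23093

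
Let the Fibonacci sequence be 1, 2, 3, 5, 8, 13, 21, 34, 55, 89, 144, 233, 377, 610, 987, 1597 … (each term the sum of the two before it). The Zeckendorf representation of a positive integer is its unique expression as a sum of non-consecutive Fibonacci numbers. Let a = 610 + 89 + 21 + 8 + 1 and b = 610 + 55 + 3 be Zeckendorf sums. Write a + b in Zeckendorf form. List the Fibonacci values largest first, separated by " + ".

987 + 377 + 21 + 8 + 3 + 1

The two numbers are 729 and 668, so their sum is 1397.
subtract 987 from 1397: 410 remains
subtract 377 from 410: 33 remains
subtract 21 from 33: 12 remains
subtract 8 from 12: 4 remains
subtract 3 from 4: 1 remains
subtract 1 from 1: 0 remains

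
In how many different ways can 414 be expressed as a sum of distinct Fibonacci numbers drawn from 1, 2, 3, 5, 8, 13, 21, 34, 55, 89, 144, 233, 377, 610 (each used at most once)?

18

Each representation comes from the Zeckendorf form by replacing some F_k with F_{k−1} + F_{k−2} where possible.
414 = 377+34+3 = 377+34+2+1 = 377+21+13+3 = 233+144+34+3 = 377+21+13+2+1 = … (13 more), for 18 in all.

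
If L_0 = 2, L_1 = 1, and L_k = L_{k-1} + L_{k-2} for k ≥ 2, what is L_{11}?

Iterating the recurrence up to L_{6} = 18 and L_{5} = 11:
L_{7} = L_{6} + L_{5} = 18 + 11 = 29
L_{8} = L_{7} + L_{6} = 29 + 18 = 47
L_{9} = L_{8} + L_{7} = 47 + 29 = 76
L_{10} = L_{9} + L_{8} = 76 + 47 = 123
L_{11} = L_{10} + L_{9} = 123 + 76 = 199

199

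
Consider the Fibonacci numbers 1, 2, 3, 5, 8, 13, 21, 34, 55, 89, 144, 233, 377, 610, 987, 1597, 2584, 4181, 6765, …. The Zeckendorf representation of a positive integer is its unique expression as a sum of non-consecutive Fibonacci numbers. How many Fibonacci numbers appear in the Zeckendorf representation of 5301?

Repeatedly subtract the largest Fibonacci number that fits:
4181 ≤ 5301 < 6765, so take 4181; remainder 1120
987 ≤ 1120 < 1597, so take 987; remainder 133
89 ≤ 133 < 144, so take 89; remainder 44
34 ≤ 44 < 55, so take 34; remainder 10
8 ≤ 10 < 13, so take 8; remainder 2
2 ≤ 2 < 3, so take 2; remainder 0
5301 = 4181 + 987 + 89 + 34 + 8 + 2, which has 6 terms.

6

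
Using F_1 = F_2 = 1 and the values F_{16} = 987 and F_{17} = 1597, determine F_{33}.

By F_{2k+1} = F_k² + F_{k+1}²: F_{33} = 987² + 1597² = 974169 + 2550409 = 3524578.

3524578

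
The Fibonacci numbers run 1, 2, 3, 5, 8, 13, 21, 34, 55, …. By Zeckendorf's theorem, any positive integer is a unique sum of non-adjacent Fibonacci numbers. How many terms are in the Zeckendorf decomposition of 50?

3

50: greatest Fibonacci not exceeding it is 34, leaving 16
16: greatest Fibonacci not exceeding it is 13, leaving 3
3: greatest Fibonacci not exceeding it is 3, leaving 0
50 = 34 + 13 + 3, which has 3 terms.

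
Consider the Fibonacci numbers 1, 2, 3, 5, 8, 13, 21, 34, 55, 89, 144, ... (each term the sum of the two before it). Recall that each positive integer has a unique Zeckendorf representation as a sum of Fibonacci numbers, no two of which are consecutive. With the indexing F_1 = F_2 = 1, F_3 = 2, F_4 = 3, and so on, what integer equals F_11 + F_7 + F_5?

107

F_11 + F_7 + F_5 = 89 + 13 + 5 = 107.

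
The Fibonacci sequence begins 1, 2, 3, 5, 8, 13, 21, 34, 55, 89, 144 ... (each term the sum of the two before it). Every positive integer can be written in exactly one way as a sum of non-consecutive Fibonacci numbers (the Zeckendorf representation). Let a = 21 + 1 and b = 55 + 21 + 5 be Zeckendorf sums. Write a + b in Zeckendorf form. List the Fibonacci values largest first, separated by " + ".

89 + 13 + 1

The two numbers are 22 and 81, so their sum is 103.
take 89 (≤ 103); 103 − 89 = 14
take 13 (≤ 14); 14 − 13 = 1
take 1 (≤ 1); 1 − 1 = 0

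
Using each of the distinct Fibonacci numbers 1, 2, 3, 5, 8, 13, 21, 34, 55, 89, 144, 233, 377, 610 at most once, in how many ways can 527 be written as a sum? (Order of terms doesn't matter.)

Each representation comes from the Zeckendorf form by replacing some F_k with F_{k−1} + F_{k−2} where possible.
527 = 377+144+5+1 = 377+144+3+2+1 = 377+89+55+5+1 = 377+89+55+3+2+1 = … (10 more), for 14 in all.

14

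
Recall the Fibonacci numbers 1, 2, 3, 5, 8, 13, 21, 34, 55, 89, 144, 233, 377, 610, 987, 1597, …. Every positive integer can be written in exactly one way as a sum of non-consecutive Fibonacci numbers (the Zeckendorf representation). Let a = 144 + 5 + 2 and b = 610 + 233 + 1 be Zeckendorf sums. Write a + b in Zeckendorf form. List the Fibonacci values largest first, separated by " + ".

987 + 8

The two numbers are 151 and 844, so their sum is 995.
largest Fibonacci ≤ 995 is 987; 995 − 987 = 8
largest Fibonacci ≤ 8 is 8; 8 − 8 = 0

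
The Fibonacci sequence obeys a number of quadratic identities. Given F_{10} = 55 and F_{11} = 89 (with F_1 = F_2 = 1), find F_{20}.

By the doubling identity F_{2k} = F_k(2F_{k+1} − F_k): F_{20} = 55·(2·89 − 55) = 55·123 = 6765.

6765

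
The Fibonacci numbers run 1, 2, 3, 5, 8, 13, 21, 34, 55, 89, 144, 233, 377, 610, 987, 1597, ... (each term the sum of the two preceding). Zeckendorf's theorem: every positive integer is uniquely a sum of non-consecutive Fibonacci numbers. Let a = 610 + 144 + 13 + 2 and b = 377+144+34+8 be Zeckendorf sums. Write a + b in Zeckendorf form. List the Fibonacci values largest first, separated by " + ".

987 + 233 + 89 + 21 + 2

The two numbers are 769 and 563, so their sum is 1332.
Greedily peel off the largest Fibonacci term at each step:
987 ≤ 1332 < 1597, so take 987; remainder 345
233 ≤ 345 < 377, so take 233; remainder 112
89 ≤ 112 < 144, so take 89; remainder 23
21 ≤ 23 < 34, so take 21; remainder 2
2 ≤ 2 < 3, so take 2; remainder 0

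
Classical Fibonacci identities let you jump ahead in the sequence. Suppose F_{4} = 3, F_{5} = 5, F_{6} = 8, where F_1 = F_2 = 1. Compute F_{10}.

55

By the addition formula F_{m+n} = F_m F_{n+1} + F_{m−1} F_n with m=6, n=4: F_{10} = 8·5 + 5·3 = 40 + 15 = 55.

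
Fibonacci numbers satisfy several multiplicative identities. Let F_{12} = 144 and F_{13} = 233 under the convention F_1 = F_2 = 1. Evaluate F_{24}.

By the doubling identity F_{2k} = F_k(2F_{k+1} − F_k): F_{24} = 144·(2·233 − 144) = 144·322 = 46368.

46368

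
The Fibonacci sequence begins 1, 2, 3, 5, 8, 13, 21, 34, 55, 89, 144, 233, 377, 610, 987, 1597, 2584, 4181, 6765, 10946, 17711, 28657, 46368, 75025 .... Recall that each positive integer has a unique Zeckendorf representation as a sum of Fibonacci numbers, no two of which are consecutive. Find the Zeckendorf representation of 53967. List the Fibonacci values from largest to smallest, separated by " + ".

46368 + 6765 + 610 + 144 + 55 + 21 + 3 + 1

53967 − 46368 = 7599
7599 − 6765 = 834
834 − 610 = 224
224 − 144 = 80
80 − 55 = 25
25 − 21 = 4
4 − 3 = 1
1 − 1 = 0
So 53967 = 46368 + 6765 + 610 + 144 + 55 + 21 + 3 + 1, with no two terms consecutive in the sequence.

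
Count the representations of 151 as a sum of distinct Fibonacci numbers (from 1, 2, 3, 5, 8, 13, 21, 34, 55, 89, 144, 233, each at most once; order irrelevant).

4

151 = 144+5+2 = 89+55+5+2 = 89+34+21+5+2 = 89+34+13+8+5+2 — 4 representations.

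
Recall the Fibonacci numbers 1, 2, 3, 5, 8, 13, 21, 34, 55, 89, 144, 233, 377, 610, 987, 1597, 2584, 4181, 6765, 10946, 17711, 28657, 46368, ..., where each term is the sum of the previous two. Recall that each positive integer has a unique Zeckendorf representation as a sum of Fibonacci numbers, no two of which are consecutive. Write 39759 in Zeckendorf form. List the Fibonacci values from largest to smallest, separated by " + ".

28657 + 10946 + 144 + 8 + 3 + 1

Greedily peel off the largest Fibonacci term at each step:
largest Fibonacci ≤ 39759 is 28657; 39759 − 28657 = 11102
largest Fibonacci ≤ 11102 is 10946; 11102 − 10946 = 156
largest Fibonacci ≤ 156 is 144; 156 − 144 = 12
largest Fibonacci ≤ 12 is 8; 12 − 8 = 4
largest Fibonacci ≤ 4 is 3; 4 − 3 = 1
largest Fibonacci ≤ 1 is 1; 1 − 1 = 0
So 39759 = 28657 + 10946 + 144 + 8 + 3 + 1, with no two terms consecutive in the sequence.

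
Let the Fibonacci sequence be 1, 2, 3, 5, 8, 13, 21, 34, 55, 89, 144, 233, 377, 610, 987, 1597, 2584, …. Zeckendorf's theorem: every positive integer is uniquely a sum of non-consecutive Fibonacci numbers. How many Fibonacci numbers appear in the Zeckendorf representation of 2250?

5

Greedy algorithm:
subtract 1597 from 2250: 653 remains
subtract 610 from 653: 43 remains
subtract 34 from 43: 9 remains
subtract 8 from 9: 1 remains
subtract 1 from 1: 0 remains
2250 = 1597 + 610 + 34 + 8 + 1, which has 5 terms.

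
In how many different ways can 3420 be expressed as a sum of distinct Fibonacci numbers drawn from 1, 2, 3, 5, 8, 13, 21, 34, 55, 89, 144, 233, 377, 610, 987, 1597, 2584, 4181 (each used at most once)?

32

Starting from the Zeckendorf form and repeatedly splitting a term F_k into F_{k−1} + F_{k−2} (when neither is already used) reaches every representation.
3420 = 2584+610+144+55+21+5+1 = 2584+610+144+55+21+3+2+1 = 2584+610+144+55+13+8+5+1 = 2584+377+233+144+55+21+5+1 = 2584+610+144+55+13+8+3+2+1 = … (27 more), for 32 in all.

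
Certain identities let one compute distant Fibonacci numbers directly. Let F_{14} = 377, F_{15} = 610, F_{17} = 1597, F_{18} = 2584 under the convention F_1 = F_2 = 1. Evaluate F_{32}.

2178309

By the addition formula F_{m+n} = F_m F_{n+1} + F_{m−1} F_n with m=15, n=17: F_{32} = 610·2584 + 377·1597 = 1576240 + 602069 = 2178309.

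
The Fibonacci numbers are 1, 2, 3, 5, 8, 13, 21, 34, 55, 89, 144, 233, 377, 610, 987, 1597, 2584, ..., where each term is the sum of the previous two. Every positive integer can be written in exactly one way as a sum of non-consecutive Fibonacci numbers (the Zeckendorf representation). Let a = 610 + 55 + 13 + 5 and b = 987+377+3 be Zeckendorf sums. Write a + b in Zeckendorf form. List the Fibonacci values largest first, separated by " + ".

The two numbers are 683 and 1367, so their sum is 2050.
2050: greatest Fibonacci not exceeding it is 1597, leaving 453
453: greatest Fibonacci not exceeding it is 377, leaving 76
76: greatest Fibonacci not exceeding it is 55, leaving 21
21: greatest Fibonacci not exceeding it is 21, leaving 0

1597 + 377 + 55 + 21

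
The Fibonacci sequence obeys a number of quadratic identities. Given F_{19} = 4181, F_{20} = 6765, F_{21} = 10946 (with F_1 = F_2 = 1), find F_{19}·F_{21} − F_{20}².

1

4181·10946 − 6765² = 45765226 − 45765225 = 1. (Cassini's identity: F_{k−1}F_{k+1} − F_k² = (−1)^k.)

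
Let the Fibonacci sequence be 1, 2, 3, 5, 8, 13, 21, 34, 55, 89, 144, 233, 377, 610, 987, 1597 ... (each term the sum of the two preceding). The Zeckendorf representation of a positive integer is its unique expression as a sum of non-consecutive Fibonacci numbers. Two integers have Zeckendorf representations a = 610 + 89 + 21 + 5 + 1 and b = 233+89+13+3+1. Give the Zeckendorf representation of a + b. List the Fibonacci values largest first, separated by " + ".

The two numbers are 726 and 339, so their sum is 1065.
1065: greatest Fibonacci not exceeding it is 987, leaving 78
78: greatest Fibonacci not exceeding it is 55, leaving 23
23: greatest Fibonacci not exceeding it is 21, leaving 2
2: greatest Fibonacci not exceeding it is 2, leaving 0

987 + 55 + 21 + 2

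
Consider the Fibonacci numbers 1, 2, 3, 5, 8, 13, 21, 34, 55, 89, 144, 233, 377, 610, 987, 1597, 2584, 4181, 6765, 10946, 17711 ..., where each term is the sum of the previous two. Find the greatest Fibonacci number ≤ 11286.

10946 ≤ 11286 < 17711, so the largest Fibonacci number not exceeding 11286 is 10946.

10946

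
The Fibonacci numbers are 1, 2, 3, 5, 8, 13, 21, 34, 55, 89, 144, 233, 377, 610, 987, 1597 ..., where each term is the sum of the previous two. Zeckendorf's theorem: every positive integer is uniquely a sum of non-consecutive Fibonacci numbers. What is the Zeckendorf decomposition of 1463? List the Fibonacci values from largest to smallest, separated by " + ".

Greedy algorithm:
subtract 987 from 1463: 476 remains
subtract 377 from 476: 99 remains
subtract 89 from 99: 10 remains
subtract 8 from 10: 2 remains
subtract 2 from 2: 0 remains
So 1463 = 987 + 377 + 89 + 8 + 2, with no two terms consecutive in the sequence.

987 + 377 + 89 + 8 + 2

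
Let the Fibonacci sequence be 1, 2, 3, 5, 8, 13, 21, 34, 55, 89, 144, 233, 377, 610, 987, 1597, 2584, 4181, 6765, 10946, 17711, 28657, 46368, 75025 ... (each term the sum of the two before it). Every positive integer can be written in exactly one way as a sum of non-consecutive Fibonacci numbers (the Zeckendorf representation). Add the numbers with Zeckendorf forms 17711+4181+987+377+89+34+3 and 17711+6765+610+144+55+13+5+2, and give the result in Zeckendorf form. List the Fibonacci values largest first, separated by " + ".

The two numbers are 23382 and 25305, so their sum is 48687.
Greedily peel off the largest Fibonacci term at each step:
subtract 46368 from 48687: 2319 remains
subtract 1597 from 2319: 722 remains
subtract 610 from 722: 112 remains
subtract 89 from 112: 23 remains
subtract 21 from 23: 2 remains
subtract 2 from 2: 0 remains

46368 + 1597 + 610 + 89 + 21 + 2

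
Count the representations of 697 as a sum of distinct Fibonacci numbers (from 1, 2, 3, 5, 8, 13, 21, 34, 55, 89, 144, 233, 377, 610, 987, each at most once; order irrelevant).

15

Starting from the Zeckendorf form and repeatedly splitting a term F_k into F_{k−1} + F_{k−2} (when neither is already used) reaches every representation.
697 = 610+55+21+8+3 = 610+55+21+8+2+1 = 377+233+55+21+8+3 = 610+55+21+5+3+2+1 = 377+233+55+21+8+2+1 = … (10 more), for 15 in all.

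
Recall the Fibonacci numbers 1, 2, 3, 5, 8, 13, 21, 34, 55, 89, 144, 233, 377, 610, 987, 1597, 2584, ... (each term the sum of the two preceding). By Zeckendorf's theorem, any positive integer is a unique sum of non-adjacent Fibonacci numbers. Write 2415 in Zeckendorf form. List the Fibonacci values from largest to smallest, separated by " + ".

1597 + 610 + 144 + 55 + 8 + 1

Repeatedly subtract the largest Fibonacci number that fits:
largest Fibonacci ≤ 2415 is 1597; 2415 − 1597 = 818
largest Fibonacci ≤ 818 is 610; 818 − 610 = 208
largest Fibonacci ≤ 208 is 144; 208 − 144 = 64
largest Fibonacci ≤ 64 is 55; 64 − 55 = 9
largest Fibonacci ≤ 9 is 8; 9 − 8 = 1
largest Fibonacci ≤ 1 is 1; 1 − 1 = 0
So 2415 = 1597 + 610 + 144 + 55 + 8 + 1, with no two terms consecutive in the sequence.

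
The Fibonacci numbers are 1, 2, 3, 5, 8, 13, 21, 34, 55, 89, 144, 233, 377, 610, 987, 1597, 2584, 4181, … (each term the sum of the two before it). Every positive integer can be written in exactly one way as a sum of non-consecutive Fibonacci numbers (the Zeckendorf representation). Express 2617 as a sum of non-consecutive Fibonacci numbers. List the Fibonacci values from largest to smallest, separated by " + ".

Greedy algorithm:
2584 ≤ 2617 < 4181, so take 2584; remainder 33
21 ≤ 33 < 34, so take 21; remainder 12
8 ≤ 12 < 13, so take 8; remainder 4
3 ≤ 4 < 5, so take 3; remainder 1
1 ≤ 1 < 2, so take 1; remainder 0
So 2617 = 2584 + 21 + 8 + 3 + 1, with no two terms consecutive in the sequence.

2584 + 21 + 8 + 3 + 1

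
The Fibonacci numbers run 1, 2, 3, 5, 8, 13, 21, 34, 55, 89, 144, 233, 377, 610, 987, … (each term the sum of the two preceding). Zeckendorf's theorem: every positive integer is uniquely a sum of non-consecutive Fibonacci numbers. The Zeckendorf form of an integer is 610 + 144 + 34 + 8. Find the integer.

796

610 + 144 + 34 + 8 = 796.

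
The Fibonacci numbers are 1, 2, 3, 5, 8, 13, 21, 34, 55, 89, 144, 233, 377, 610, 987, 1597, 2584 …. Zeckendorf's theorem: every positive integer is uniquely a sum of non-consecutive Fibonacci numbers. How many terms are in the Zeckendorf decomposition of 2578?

7

Repeatedly subtract the largest Fibonacci number that fits:
largest Fibonacci ≤ 2578 is 1597; 2578 − 1597 = 981
largest Fibonacci ≤ 981 is 610; 981 − 610 = 371
largest Fibonacci ≤ 371 is 233; 371 − 233 = 138
largest Fibonacci ≤ 138 is 89; 138 − 89 = 49
largest Fibonacci ≤ 49 is 34; 49 − 34 = 15
largest Fibonacci ≤ 15 is 13; 15 − 13 = 2
largest Fibonacci ≤ 2 is 2; 2 − 2 = 0
2578 = 1597 + 610 + 233 + 89 + 34 + 13 + 2, which has 7 terms.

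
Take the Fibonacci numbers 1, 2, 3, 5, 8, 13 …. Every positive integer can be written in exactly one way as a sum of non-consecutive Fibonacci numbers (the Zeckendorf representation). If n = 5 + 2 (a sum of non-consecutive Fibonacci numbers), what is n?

5 + 2 = 7.

7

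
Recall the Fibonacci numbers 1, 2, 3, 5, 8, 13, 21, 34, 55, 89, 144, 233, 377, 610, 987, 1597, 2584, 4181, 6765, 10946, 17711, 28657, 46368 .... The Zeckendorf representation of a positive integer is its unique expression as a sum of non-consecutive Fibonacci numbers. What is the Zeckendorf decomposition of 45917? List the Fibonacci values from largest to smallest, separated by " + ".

take 28657 (≤ 45917); 45917 − 28657 = 17260
take 10946 (≤ 17260); 17260 − 10946 = 6314
take 4181 (≤ 6314); 6314 − 4181 = 2133
take 1597 (≤ 2133); 2133 − 1597 = 536
take 377 (≤ 536); 536 − 377 = 159
take 144 (≤ 159); 159 − 144 = 15
take 13 (≤ 15); 15 − 13 = 2
take 2 (≤ 2); 2 − 2 = 0
So 45917 = 28657 + 10946 + 4181 + 1597 + 377 + 144 + 13 + 2, with no two terms consecutive in the sequence.

28657 + 10946 + 4181 + 1597 + 377 + 144 + 13 + 2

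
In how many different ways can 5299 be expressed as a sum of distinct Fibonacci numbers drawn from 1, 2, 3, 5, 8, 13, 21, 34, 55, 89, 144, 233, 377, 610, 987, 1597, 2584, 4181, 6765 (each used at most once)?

Starting from the Zeckendorf form and repeatedly splitting a term F_k into F_{k−1} + F_{k−2} (when neither is already used) reaches every representation.
5299 = 4181+987+89+34+8 = 4181+987+89+34+5+3 = 4181+987+89+21+13+8 = … (51 more), for 54 in all.

54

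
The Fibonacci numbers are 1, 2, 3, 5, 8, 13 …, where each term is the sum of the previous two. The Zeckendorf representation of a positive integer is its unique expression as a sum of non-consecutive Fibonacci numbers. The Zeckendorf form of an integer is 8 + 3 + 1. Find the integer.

8 + 3 + 1 = 12.

12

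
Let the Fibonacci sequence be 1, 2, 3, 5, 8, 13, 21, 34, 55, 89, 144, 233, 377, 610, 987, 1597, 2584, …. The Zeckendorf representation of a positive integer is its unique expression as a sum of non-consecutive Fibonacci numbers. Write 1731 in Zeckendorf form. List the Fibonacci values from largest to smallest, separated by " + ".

1597 + 89 + 34 + 8 + 3

Greedy algorithm:
take 1597 (≤ 1731); 1731 − 1597 = 134
take 89 (≤ 134); 134 − 89 = 45
take 34 (≤ 45); 45 − 34 = 11
take 8 (≤ 11); 11 − 8 = 3
take 3 (≤ 3); 3 − 3 = 0
So 1731 = 1597 + 89 + 34 + 8 + 3, with no two terms consecutive in the sequence.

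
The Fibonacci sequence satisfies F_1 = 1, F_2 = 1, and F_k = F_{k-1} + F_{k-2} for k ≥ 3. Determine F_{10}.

Iterating the recurrence up to F_{6} = 8 and F_{5} = 5:
F_{7} = F_{6} + F_{5} = 8 + 5 = 13
F_{8} = F_{7} + F_{6} = 13 + 8 = 21
F_{9} = F_{8} + F_{7} = 21 + 13 = 34
F_{10} = F_{9} + F_{8} = 34 + 21 = 55

55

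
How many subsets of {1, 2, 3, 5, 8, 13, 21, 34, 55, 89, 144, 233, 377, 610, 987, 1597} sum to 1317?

1317 = 987+233+89+8 = 987+233+89+5+3 = 987+233+55+34+8 = 987+233+89+5+2+1 = 987+233+55+34+5+3 = … (25 more), for 30 in all.

30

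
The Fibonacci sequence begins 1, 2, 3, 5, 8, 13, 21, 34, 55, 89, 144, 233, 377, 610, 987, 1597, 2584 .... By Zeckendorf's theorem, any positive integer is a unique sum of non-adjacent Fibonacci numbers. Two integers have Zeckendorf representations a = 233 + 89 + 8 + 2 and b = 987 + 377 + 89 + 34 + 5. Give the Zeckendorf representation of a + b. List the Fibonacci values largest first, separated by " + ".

1597 + 144 + 55 + 21 + 5 + 2

The two numbers are 332 and 1492, so their sum is 1824.
1597 ≤ 1824 < 2584, so take 1597; remainder 227
144 ≤ 227 < 233, so take 144; remainder 83
55 ≤ 83 < 89, so take 55; remainder 28
21 ≤ 28 < 34, so take 21; remainder 7
5 ≤ 7 < 8, so take 5; remainder 2
2 ≤ 2 < 3, so take 2; remainder 0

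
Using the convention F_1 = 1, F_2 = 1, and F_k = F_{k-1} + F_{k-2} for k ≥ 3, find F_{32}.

2178309

Iterating the recurrence up to F_{26} = 121393 and F_{25} = 75025:
F_{27} = F_{26} + F_{25} = 121393 + 75025 = 196418
F_{28} = F_{27} + F_{26} = 196418 + 121393 = 317811
F_{29} = F_{28} + F_{27} = 317811 + 196418 = 514229
F_{30} = F_{29} + F_{28} = 514229 + 317811 = 832040
F_{31} = F_{30} + F_{29} = 832040 + 514229 = 1346269
F_{32} = F_{31} + F_{30} = 1346269 + 832040 = 2178309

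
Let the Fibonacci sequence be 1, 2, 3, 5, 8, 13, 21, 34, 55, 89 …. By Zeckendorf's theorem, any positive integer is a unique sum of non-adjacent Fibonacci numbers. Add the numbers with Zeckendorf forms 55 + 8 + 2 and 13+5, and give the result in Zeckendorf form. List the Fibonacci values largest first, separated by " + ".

The two numbers are 65 and 18, so their sum is 83.
Greedy algorithm:
83: greatest Fibonacci not exceeding it is 55, leaving 28
28: greatest Fibonacci not exceeding it is 21, leaving 7
7: greatest Fibonacci not exceeding it is 5, leaving 2
2: greatest Fibonacci not exceeding it is 2, leaving 0

55 + 21 + 5 + 2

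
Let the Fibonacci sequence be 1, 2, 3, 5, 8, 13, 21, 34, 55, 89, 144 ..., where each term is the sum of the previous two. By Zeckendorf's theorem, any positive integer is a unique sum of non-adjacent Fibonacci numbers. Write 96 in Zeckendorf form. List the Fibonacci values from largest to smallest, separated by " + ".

89 + 5 + 2

Greedy algorithm:
89 ≤ 96 < 144, so take 89; remainder 7
5 ≤ 7 < 8, so take 5; remainder 2
2 ≤ 2 < 3, so take 2; remainder 0
So 96 = 89 + 5 + 2, with no two terms consecutive in the sequence.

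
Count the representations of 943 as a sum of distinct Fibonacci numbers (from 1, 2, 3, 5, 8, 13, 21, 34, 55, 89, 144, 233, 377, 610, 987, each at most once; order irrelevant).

Each representation comes from the Zeckendorf form by replacing some F_k with F_{k−1} + F_{k−2} where possible.
943 = 610+233+89+8+3 = 610+233+89+8+2+1 = 610+233+55+34+8+3 = 610+233+89+5+3+2+1 = 610+233+55+34+8+2+1 = … (16 more), for 21 in all.

21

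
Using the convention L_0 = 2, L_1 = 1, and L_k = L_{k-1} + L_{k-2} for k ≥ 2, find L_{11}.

199

Iterating the recurrence up to L_{4} = 7 and L_{3} = 4:
L_{5} = L_{4} + L_{3} = 7 + 4 = 11
L_{6} = L_{5} + L_{4} = 11 + 7 = 18
L_{7} = L_{6} + L_{5} = 18 + 11 = 29
L_{8} = L_{7} + L_{6} = 29 + 18 = 47
L_{9} = L_{8} + L_{7} = 47 + 29 = 76
L_{10} = L_{9} + L_{8} = 76 + 47 = 123
L_{11} = L_{10} + L_{9} = 123 + 76 = 199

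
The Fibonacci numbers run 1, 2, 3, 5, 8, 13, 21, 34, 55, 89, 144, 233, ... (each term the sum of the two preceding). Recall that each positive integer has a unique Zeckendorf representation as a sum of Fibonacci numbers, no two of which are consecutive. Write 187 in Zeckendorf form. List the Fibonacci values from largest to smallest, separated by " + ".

144 + 34 + 8 + 1

Greedily peel off the largest Fibonacci term at each step:
187 − 144 = 43
43 − 34 = 9
9 − 8 = 1
1 − 1 = 0
So 187 = 144 + 34 + 8 + 1, with no two terms consecutive in the sequence.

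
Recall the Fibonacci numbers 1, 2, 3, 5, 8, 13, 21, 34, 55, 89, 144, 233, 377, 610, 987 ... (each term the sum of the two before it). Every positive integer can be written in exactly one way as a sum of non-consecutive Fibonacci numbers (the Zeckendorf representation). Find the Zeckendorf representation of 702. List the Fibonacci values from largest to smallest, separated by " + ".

Repeatedly subtract the largest Fibonacci number that fits:
largest Fibonacci ≤ 702 is 610; 702 − 610 = 92
largest Fibonacci ≤ 92 is 89; 92 − 89 = 3
largest Fibonacci ≤ 3 is 3; 3 − 3 = 0
So 702 = 610 + 89 + 3, with no two terms consecutive in the sequence.

610 + 89 + 3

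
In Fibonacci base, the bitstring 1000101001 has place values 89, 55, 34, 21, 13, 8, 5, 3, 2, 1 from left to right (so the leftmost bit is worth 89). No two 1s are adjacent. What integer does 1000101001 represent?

Summing the place values of the 1 bits: 89 + 13 + 5 + 1 = 108.

108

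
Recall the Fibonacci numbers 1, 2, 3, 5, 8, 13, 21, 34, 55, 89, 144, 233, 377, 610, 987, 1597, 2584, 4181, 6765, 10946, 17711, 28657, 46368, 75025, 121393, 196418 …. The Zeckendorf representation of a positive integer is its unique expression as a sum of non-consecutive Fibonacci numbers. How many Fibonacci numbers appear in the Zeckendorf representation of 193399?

9

193399: greatest Fibonacci not exceeding it is 121393, leaving 72006
72006: greatest Fibonacci not exceeding it is 46368, leaving 25638
25638: greatest Fibonacci not exceeding it is 17711, leaving 7927
7927: greatest Fibonacci not exceeding it is 6765, leaving 1162
1162: greatest Fibonacci not exceeding it is 987, leaving 175
175: greatest Fibonacci not exceeding it is 144, leaving 31
31: greatest Fibonacci not exceeding it is 21, leaving 10
10: greatest Fibonacci not exceeding it is 8, leaving 2
2: greatest Fibonacci not exceeding it is 2, leaving 0
193399 = 121393 + 46368 + 17711 + 6765 + 987 + 144 + 21 + 8 + 2, which has 9 terms.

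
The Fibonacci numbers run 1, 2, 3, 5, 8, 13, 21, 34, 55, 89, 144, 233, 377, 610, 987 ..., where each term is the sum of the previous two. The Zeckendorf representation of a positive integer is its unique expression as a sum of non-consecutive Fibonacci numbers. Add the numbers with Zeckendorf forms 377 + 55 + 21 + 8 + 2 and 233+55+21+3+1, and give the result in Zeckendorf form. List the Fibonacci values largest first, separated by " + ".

The two numbers are 463 and 313, so their sum is 776.
Greedily peel off the largest Fibonacci term at each step:
take 610 (≤ 776); 776 − 610 = 166
take 144 (≤ 166); 166 − 144 = 22
take 21 (≤ 22); 22 − 21 = 1
take 1 (≤ 1); 1 − 1 = 0

610 + 144 + 21 + 1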